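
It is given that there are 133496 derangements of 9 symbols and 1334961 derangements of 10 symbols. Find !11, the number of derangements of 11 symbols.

14684570

!11 = (11-1)·(!10 + !9) = 10·(1334961 + 133496) = 10·1468457 = 14684570.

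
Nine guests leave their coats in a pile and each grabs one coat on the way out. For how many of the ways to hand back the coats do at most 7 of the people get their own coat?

Sum C(9,i)·!(9-i) for i = 0..7:
  i=0: C(9,0)·!9 = 1·133496 = 133496
  i=1: C(9,1)·!8 = 9·14833 = 133497
  i=2: C(9,2)·!7 = 36·1854 = 66744
  i=3: C(9,3)·!6 = 84·265 = 22260
  i=4: C(9,4)·!5 = 126·44 = 5544
  i=5: C(9,5)·!4 = 126·9 = 1134
  i=6: C(9,6)·!3 = 84·2 = 168
  i=7: C(9,7)·!2 = 36·1 = 36
Total = 362879.

362879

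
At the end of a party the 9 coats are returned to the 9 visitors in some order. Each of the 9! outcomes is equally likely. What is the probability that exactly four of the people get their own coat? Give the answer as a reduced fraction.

11/720

Favorable outcomes: C(9,4)·!5 = 126·44 = 5544.
Total outcomes: 9! = 362880.
Probability = 5544/362880 = 11/720.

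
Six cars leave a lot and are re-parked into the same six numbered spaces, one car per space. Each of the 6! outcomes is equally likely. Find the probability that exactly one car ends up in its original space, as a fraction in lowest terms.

11/30

Favorable outcomes: C(6,1)·!5 = 6·44 = 264.
Total outcomes: 6! = 720.
Probability = 264/720 = 11/30.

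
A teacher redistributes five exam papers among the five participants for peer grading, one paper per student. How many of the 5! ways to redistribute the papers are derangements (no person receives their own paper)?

44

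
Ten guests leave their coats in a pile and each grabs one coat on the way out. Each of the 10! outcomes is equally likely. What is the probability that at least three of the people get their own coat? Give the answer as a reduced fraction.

145697/1814400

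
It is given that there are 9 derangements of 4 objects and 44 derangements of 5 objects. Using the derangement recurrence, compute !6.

265

!6 = (6-1)·(!5 + !4) = 5·(44 + 9) = 5·53 = 265.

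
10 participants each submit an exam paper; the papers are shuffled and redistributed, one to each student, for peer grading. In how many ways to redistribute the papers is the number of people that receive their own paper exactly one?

Choose which one of the 10 is fixed: C(10,1) = 10.
The remaining 9 must be deranged: !9 = 133496.
Total: 10 × 133496 = 1334960.

1334960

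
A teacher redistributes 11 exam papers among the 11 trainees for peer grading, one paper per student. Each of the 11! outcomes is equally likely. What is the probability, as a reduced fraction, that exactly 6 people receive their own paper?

11/21600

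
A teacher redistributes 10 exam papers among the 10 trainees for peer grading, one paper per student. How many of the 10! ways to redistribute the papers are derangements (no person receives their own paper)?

!10 is the nearest integer to 10!/e.
10! = 3628800, and 3628800/e ≈ 1334960.92, so !10 = 1334961.

1334961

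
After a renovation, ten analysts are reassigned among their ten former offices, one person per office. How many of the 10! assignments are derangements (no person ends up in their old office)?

1334961

Use !n = (n-1)(!(n-1) + !(n-2)).
!10 = 9·(133496 + 14833) = 9·148329 = 1334961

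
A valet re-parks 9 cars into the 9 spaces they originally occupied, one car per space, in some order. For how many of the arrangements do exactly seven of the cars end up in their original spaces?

36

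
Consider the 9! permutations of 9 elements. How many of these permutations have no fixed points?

133496

Recurrence: !9 = 8·(!8 + !7).
!9 = 8·(14833 + 1854) = 8·16687 = 133496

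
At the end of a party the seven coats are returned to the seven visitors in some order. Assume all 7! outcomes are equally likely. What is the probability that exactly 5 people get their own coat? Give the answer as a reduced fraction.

1/240

Favorable outcomes: C(7,5)·!2 = 21·1 = 21.
Total outcomes: 7! = 5040.
Probability = 21/5040 = 1/240.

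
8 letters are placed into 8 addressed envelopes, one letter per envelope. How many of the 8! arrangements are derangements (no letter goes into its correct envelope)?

14833

By inclusion-exclusion, !8 = Σ (-1)^k · 8!/k! for k=0..8
= 8! - 8!/1! + 8!/2! - 8!/3! + 8!/4! - 8!/5! + 8!/6! - 8!/7! + 8!/8!
= 40320 - 40320 + 20160 - 6720 + 1680 - 336 + 56 - 8 + 1
= 14833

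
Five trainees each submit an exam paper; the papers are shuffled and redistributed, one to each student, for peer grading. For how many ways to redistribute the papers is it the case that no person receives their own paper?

44

The subfactorial !5 = [5!/e] (nearest integer).
5! = 120, and 120/e ≈ 44.15, so !5 = 44.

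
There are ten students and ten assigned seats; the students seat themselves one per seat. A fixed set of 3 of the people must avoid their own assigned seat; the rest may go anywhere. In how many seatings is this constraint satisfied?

2656080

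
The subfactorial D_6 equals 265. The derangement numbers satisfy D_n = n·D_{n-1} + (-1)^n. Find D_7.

D_7 = 7·265 - 1 = 1854.

1854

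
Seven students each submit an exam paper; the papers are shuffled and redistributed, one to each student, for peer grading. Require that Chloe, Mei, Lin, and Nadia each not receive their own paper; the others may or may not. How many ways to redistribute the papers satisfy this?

2790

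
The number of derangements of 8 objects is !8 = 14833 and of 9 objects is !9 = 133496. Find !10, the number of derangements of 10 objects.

1334961

!10 = (10-1)·(!9 + !8) = 9·(133496 + 14833) = 9·148329 = 1334961.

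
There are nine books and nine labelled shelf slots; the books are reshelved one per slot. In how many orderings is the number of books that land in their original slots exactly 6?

168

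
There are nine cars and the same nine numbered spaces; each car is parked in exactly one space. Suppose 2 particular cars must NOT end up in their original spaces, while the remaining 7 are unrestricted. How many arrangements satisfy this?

287280

Inclusion-exclusion on the 2 forbidden self-matches:
Σ_{j=0}^{2} (-1)^j C(2,j)(9-j)!
= C(2,0)·9! - C(2,1)·8! + C(2,2)·7!
= 362880 - 80640 + 5040
= 287280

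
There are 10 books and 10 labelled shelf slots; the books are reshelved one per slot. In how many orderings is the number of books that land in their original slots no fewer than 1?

# with exactly i fixed is C(10,i)·!(10-i); sum over i=1..10:
  i=1: C(10,1)·!9 = 10·133496 = 1334960
  i=2: C(10,2)·!8 = 45·14833 = 667485
  i=3: C(10,3)·!7 = 120·1854 = 222480
  i=4: C(10,4)·!6 = 210·265 = 55650
  i=5: C(10,5)·!5 = 252·44 = 11088
  i=6: C(10,6)·!4 = 210·9 = 1890
  i=7: C(10,7)·!3 = 120·2 = 240
  i=8: C(10,8)·!2 = 45·1 = 45
  i=9: C(10,9)·!1 = 10·0 = 0
  i=10: C(10,10)·!0 = 1·1 = 1
Total = 2293839.

2293839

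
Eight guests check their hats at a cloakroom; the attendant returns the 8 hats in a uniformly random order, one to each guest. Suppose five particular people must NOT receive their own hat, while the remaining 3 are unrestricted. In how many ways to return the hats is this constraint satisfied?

21234

Let A_j be the event that the j-th constrained one is fixed. By inclusion-exclusion over the 5 events:
Σ_{j=0}^{5} (-1)^j C(5,j)(8-j)!
= C(5,0)·8! - C(5,1)·7! + C(5,2)·6! - C(5,3)·5! + C(5,4)·4! - C(5,5)·3!
= 40320 - 25200 + 7200 - 1200 + 120 - 6
= 21234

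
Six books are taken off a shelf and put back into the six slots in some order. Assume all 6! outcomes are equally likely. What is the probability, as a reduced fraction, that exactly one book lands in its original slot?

11/30

Favorable outcomes: C(6,1)·!5 = 6·44 = 264.
Total outcomes: 6! = 720.
Probability = 264/720 = 11/30.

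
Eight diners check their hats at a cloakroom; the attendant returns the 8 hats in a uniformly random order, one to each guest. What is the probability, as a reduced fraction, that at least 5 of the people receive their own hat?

47/13440

Favorable outcomes: Σ_{i≥5} C(8,i)·!(8-i) = 56·2 + 28·1 + 8·0 + 1·1 = 141.
Total outcomes: 8! = 40320.
Probability = 141/40320 = 47/13440.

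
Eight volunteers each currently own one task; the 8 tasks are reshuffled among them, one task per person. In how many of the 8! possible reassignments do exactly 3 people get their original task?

2464

Choose which 3 of the 8 are fixed: C(8,3) = 56.
The remaining 5 must be deranged: !5 = 44.
Total: 56 × 44 = 2464.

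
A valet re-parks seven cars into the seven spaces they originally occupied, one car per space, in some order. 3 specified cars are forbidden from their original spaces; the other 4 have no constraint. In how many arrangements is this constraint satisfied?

3216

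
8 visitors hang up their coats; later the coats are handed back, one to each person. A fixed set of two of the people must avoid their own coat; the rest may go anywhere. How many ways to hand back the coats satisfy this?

30960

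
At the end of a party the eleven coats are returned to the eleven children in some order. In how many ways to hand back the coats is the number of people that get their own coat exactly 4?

Choose which 4 of the 11 are fixed: C(11,4) = 330.
The remaining 7 must be deranged: !7 = 1854.
Total: 330 × 1854 = 611820.

611820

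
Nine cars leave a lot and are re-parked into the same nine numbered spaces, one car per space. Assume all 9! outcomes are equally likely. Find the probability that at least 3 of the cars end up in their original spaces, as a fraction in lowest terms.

29143/362880

Favorable outcomes: Σ_{i≥3} C(9,i)·!(9-i) = 84·265 + 126·44 + 126·9 + 84·2 + 36·1 + 9·0 + 1·1 = 29143.
Total outcomes: 9! = 362880.
Probability = 29143/362880 = 29143/362880.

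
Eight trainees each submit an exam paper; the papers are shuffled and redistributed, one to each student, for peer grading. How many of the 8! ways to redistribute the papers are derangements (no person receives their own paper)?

By inclusion-exclusion, !8 = Σ (-1)^k · 8!/k! for k=0..8
= 8! - 8!/1! + 8!/2! - 8!/3! + 8!/4! - 8!/5! + 8!/6! - 8!/7! + 8!/8!
= 40320 - 40320 + 20160 - 6720 + 1680 - 336 + 56 - 8 + 1
= 14833

14833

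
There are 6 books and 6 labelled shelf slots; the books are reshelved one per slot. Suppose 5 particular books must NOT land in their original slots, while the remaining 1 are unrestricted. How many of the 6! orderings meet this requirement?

Inclusion-exclusion on the 5 forbidden self-matches:
Σ_{j=0}^{5} (-1)^j C(5,j)(6-j)!
= C(5,0)·6! - C(5,1)·5! + C(5,2)·4! - C(5,3)·3! + C(5,4)·2! - C(5,5)·1!
= 720 - 600 + 240 - 60 + 10 - 1
= 309

309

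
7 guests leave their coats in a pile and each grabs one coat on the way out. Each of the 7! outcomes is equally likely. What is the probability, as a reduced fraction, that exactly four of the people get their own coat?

Favorable outcomes: C(7,4)·!3 = 35·2 = 70.
Total outcomes: 7! = 5040.
Probability = 70/5040 = 1/72.

1/72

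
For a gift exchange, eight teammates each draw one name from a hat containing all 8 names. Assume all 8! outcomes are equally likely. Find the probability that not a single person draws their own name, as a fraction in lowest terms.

2119/5760

Favorable outcomes: !8 = 14833.
Total outcomes: 8! = 40320.
Probability = 14833/40320 = 2119/5760.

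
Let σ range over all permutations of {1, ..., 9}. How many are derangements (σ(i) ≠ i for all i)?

!9 = 9! · Σ_{k=0}^{9} (-1)^k/k!
= 9! - 9!/1! + 9!/2! - 9!/3! + 9!/4! - 9!/5! + 9!/6! - 9!/7! + 9!/8! - 9!/9!
= 362880 - 362880 + 181440 - 60480 + 15120 - 3024 + 504 - 72 + 9 - 1
= 133496

133496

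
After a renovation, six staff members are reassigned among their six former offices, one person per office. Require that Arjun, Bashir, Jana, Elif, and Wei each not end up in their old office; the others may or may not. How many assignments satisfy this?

Let A_j be the event that the j-th constrained one is fixed. By inclusion-exclusion over the 5 events:
Σ_{j=0}^{5} (-1)^j C(5,j)(6-j)!
= C(5,0)·6! - C(5,1)·5! + C(5,2)·4! - C(5,3)·3! + C(5,4)·2! - C(5,5)·1!
= 720 - 600 + 240 - 60 + 10 - 1
= 309

309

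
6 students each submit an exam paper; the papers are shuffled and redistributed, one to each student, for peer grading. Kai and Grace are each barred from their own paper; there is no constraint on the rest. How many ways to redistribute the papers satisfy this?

504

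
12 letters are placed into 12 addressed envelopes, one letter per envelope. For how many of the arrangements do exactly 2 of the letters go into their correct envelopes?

Choose which 2 of the 12 are fixed: C(12,2) = 66.
The remaining 10 must be deranged: !10 = 1334961.
Total: 66 × 1334961 = 88107426.

88107426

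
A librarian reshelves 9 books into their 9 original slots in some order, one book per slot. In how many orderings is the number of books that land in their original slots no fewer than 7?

37

Sum C(9,i)·!(9-i) for i = 7..9:
  i=7: C(9,7)·!2 = 36·1 = 36
  i=8: C(9,8)·!1 = 9·0 = 0
  i=9: C(9,9)·!0 = 1·1 = 1
Total = 37.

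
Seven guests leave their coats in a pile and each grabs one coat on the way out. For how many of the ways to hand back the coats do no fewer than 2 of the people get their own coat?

# with exactly i fixed is C(7,i)·!(7-i); sum over i=2..7:
  i=2: C(7,2)·!5 = 21·44 = 924
  i=3: C(7,3)·!4 = 35·9 = 315
  i=4: C(7,4)·!3 = 35·2 = 70
  i=5: C(7,5)·!2 = 21·1 = 21
  i=6: C(7,6)·!1 = 7·0 = 0
  i=7: C(7,7)·!0 = 1·1 = 1
Total = 1331.

1331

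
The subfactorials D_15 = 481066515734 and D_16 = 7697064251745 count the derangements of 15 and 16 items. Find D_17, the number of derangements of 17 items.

130850092279664

D_17 = (17-1)·(D_16 + D_15) = 16·(7697064251745 + 481066515734) = 16·8178130767479 = 130850092279664.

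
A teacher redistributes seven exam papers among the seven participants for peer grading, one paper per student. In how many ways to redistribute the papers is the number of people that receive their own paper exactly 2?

Pick the 2 fixed positions: C(7,2) = 21 ways.
The other 5 form a derangement: !5 = 44.
Total: 21 × 44 = 924.

924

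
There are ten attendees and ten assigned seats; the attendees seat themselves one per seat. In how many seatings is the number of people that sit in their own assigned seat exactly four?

55650

Choose which 4 of the 10 are fixed: C(10,4) = 210.
The other 6 form a derangement: !6 = 265.
Total: 210 × 265 = 55650.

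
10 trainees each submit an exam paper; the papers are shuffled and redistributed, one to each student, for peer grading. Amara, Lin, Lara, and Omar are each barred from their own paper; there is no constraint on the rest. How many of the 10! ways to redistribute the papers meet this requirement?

Inclusion-exclusion on the 4 forbidden self-matches:
Σ_{j=0}^{4} (-1)^j C(4,j)(10-j)!
= C(4,0)·10! - C(4,1)·9! + C(4,2)·8! - C(4,3)·7! + C(4,4)·6!
= 3628800 - 1451520 + 241920 - 20160 + 720
= 2399760

2399760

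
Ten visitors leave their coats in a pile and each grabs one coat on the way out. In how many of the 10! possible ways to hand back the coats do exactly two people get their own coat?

Choose which 2 of the 10 are fixed: C(10,2) = 45.
The other 8 form a derangement: !8 = 14833.
Total: 45 × 14833 = 667485.

667485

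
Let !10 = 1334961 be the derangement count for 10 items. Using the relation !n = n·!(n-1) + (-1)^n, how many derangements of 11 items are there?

14684570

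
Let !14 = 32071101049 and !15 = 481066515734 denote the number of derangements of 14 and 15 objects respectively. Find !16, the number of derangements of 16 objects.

!16 = (16-1)·(!15 + !14) = 15·(481066515734 + 32071101049) = 15·513137616783 = 7697064251745.

7697064251745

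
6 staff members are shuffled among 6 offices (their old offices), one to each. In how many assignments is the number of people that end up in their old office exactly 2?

135

Pick the 2 fixed positions: C(6,2) = 15 ways.
The other 4 form a derangement: !4 = 9.
Total: 15 × 9 = 135.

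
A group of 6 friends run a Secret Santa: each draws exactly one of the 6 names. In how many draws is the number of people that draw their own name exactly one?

264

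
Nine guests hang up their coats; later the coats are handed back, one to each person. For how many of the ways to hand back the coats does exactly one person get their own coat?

Pick the single fixed position: C(9,1) = 9 ways.
The other 8 form a derangement: !8 = 14833.
Total: 9 × 14833 = 133497.

133497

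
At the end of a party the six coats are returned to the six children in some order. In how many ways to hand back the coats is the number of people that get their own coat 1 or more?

# with exactly i fixed is C(6,i)·!(6-i); sum over i=1..6:
  i=1: C(6,1)·!5 = 6·44 = 264
  i=2: C(6,2)·!4 = 15·9 = 135
  i=3: C(6,3)·!3 = 20·2 = 40
  i=4: C(6,4)·!2 = 15·1 = 15
  i=5: C(6,5)·!1 = 6·0 = 0
  i=6: C(6,6)·!0 = 1·1 = 1
Total = 455.

455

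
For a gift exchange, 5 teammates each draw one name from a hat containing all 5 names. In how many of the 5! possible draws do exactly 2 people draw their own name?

20

Choose which 2 of the 5 are fixed: C(5,2) = 10.
The remaining 3 must be deranged: !3 = 2.
Total: 10 × 2 = 20.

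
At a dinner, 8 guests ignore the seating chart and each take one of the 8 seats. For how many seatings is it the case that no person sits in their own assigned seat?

14833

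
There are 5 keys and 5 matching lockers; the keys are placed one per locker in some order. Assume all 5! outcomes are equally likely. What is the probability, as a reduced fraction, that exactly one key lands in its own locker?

3/8

Favorable outcomes: C(5,1)·!4 = 5·9 = 45.
Total outcomes: 5! = 120.
Probability = 45/120 = 3/8.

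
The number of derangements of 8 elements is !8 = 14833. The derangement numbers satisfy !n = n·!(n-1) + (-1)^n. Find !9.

133496

!9 = 9·14833 - 1 = 133496.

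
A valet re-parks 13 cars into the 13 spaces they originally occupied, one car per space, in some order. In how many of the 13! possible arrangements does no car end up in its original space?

The number of derangements of 13 is !13 = Σ_{k=0}^{13} (-1)^k·13!/k!
= 13! - 13!/1! + 13!/2! - 13!/3! + 13!/4! - 13!/5! + 13!/6! - 13!/7! + 13!/8! - 13!/9! + 13!/10! - 13!/11! + 13!/12! - 13!/13!
= 6227020800 - 6227020800 + 3113510400 - 1037836800 + 259459200 - 51891840 + 8648640 - 1235520 + 154440 - 17160 + 1716 - 156 + 13 - 1
= 2290792932

2290792932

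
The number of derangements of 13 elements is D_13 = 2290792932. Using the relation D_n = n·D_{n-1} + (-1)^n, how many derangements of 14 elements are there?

32071101049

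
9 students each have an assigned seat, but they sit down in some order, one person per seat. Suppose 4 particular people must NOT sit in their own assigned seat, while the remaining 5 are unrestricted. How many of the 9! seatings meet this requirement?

229080

Inclusion-exclusion on the 4 forbidden self-matches:
Σ_{j=0}^{4} (-1)^j C(4,j)(9-j)!
= C(4,0)·9! - C(4,1)·8! + C(4,2)·7! - C(4,3)·6! + C(4,4)·5!
= 362880 - 161280 + 30240 - 2880 + 120
= 229080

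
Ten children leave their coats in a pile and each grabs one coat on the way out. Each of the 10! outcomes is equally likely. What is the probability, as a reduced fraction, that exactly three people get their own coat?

103/1680

Favorable outcomes: C(10,3)·!7 = 120·1854 = 222480.
Total outcomes: 10! = 3628800.
Probability = 222480/3628800 = 103/1680.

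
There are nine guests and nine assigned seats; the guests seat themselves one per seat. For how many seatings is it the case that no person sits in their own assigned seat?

133496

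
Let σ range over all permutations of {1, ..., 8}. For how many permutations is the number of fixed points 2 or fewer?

Sum C(8,i)·!(8-i) for i = 0..2:
  i=0: C(8,0)·!8 = 1·14833 = 14833
  i=1: C(8,1)·!7 = 8·1854 = 14832
  i=2: C(8,2)·!6 = 28·265 = 7420
Total = 37085.

37085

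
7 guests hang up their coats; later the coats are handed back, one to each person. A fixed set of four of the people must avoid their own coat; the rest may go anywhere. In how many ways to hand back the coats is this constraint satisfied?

2790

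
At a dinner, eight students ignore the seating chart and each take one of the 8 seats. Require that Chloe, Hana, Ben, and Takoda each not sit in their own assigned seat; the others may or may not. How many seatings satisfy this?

Inclusion-exclusion on the 4 forbidden self-matches:
Σ_{j=0}^{4} (-1)^j C(4,j)(8-j)!
= C(4,0)·8! - C(4,1)·7! + C(4,2)·6! - C(4,3)·5! + C(4,4)·4!
= 40320 - 20160 + 4320 - 480 + 24
= 24024

24024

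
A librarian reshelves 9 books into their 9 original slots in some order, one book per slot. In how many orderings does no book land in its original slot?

By inclusion-exclusion, !9 = Σ (-1)^k · 9!/k! for k=0..9
= 9! - 9!/1! + 9!/2! - 9!/3! + 9!/4! - 9!/5! + 9!/6! - 9!/7! + 9!/8! - 9!/9!
= 362880 - 362880 + 181440 - 60480 + 15120 - 3024 + 504 - 72 + 9 - 1
= 133496

133496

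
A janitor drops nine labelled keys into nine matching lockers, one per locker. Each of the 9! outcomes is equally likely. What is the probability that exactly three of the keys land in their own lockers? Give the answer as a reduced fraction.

Favorable outcomes: C(9,3)·!6 = 84·265 = 22260.
Total outcomes: 9! = 362880.
Probability = 22260/362880 = 53/864.

53/864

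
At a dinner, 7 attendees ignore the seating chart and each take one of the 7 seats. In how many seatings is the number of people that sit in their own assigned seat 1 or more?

3186

# with exactly i fixed is C(7,i)·!(7-i); sum over i=1..7:
  i=1: C(7,1)·!6 = 7·265 = 1855
  i=2: C(7,2)·!5 = 21·44 = 924
  i=3: C(7,3)·!4 = 35·9 = 315
  i=4: C(7,4)·!3 = 35·2 = 70
  i=5: C(7,5)·!2 = 21·1 = 21
  i=6: C(7,6)·!1 = 7·0 = 0
  i=7: C(7,7)·!0 = 1·1 = 1
Total = 3186.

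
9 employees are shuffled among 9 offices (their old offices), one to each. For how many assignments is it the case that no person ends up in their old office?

Use !n = (n-1)(!(n-1) + !(n-2)).
!9 = 8·(14833 + 1854) = 8·16687 = 133496

133496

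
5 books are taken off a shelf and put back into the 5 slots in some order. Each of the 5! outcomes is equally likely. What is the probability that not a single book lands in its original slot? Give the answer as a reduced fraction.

11/30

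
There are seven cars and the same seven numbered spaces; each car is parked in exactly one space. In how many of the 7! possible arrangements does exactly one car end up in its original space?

1855

Choose which one of the 7 is fixed: C(7,1) = 7.
The remaining 6 must be deranged: !6 = 265.
Total: 7 × 265 = 1855.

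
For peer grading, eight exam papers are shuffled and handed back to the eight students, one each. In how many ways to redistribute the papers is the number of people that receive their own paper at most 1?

29665

Sum C(8,i)·!(8-i) for i = 0..1:
  i=0: C(8,0)·!8 = 1·14833 = 14833
  i=1: C(8,1)·!7 = 8·1854 = 14832
Total = 29665.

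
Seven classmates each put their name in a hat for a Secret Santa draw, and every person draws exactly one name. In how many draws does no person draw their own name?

1854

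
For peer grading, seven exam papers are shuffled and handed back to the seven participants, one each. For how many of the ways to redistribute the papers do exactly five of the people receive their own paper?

Choose which 5 of the 7 are fixed: C(7,5) = 21.
The remaining 2 must be deranged: !2 = 1.
Total: 21 × 1 = 21.

21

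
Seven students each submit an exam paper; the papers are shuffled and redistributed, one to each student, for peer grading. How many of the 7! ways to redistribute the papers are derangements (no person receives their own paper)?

!7 is the nearest integer to 7!/e.
7! = 5040, and 5040/e ≈ 1854.11, so !7 = 1854.

1854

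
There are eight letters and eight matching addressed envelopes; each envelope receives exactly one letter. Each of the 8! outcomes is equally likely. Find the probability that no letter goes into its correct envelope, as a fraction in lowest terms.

2119/5760

Favorable outcomes: !8 = 14833.
Total outcomes: 8! = 40320.
Probability = 14833/40320 = 2119/5760.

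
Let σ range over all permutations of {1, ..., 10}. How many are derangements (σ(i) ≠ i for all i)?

1334961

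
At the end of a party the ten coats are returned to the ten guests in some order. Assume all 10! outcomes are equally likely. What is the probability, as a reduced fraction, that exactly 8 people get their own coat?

1/80640

Favorable outcomes: C(10,8)·!2 = 45·1 = 45.
Total outcomes: 10! = 3628800.
Probability = 45/3628800 = 1/80640.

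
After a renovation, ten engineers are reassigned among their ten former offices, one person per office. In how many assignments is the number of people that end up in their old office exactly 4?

Choose which 4 of the 10 are fixed: C(10,4) = 210.
The other 6 form a derangement: !6 = 265.
Total: 210 × 265 = 55650.

55650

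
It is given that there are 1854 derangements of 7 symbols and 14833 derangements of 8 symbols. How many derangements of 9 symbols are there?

!9 = (9-1)·(!8 + !7) = 8·(14833 + 1854) = 8·16687 = 133496.

133496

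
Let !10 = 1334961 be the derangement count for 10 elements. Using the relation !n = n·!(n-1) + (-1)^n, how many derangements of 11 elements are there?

14684570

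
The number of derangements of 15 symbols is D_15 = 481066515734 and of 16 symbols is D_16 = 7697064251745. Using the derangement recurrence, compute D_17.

130850092279664

D_17 = (17-1)·(D_16 + D_15) = 16·(7697064251745 + 481066515734) = 16·8178130767479 = 130850092279664.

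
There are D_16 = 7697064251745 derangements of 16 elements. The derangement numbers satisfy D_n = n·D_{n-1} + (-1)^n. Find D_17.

130850092279664

D_17 = 17·7697064251745 - 1 = 130850092279664.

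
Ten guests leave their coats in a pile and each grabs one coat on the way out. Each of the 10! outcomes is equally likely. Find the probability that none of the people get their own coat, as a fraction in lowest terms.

16481/44800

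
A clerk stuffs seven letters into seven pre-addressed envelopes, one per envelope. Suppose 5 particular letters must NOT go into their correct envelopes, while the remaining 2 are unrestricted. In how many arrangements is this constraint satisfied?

2428

Inclusion-exclusion on the 5 forbidden self-matches:
Σ_{j=0}^{5} (-1)^j C(5,j)(7-j)!
= C(5,0)·7! - C(5,1)·6! + C(5,2)·5! - C(5,3)·4! + C(5,4)·3! - C(5,5)·2!
= 5040 - 3600 + 1200 - 240 + 30 - 2
= 2428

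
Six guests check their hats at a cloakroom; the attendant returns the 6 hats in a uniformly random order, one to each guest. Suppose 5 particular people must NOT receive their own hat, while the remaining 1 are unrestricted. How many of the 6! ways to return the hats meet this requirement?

309

Inclusion-exclusion on the 5 forbidden self-matches:
Σ_{j=0}^{5} (-1)^j C(5,j)(6-j)!
= C(5,0)·6! - C(5,1)·5! + C(5,2)·4! - C(5,3)·3! + C(5,4)·2! - C(5,5)·1!
= 720 - 600 + 240 - 60 + 10 - 1
= 309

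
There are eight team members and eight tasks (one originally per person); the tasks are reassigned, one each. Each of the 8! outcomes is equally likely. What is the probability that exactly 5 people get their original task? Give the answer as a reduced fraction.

1/360

Favorable outcomes: C(8,5)·!3 = 56·2 = 112.
Total outcomes: 8! = 40320.
Probability = 112/40320 = 1/360.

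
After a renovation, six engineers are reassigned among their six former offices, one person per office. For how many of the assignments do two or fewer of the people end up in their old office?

664

Sum C(6,i)·!(6-i) for i = 0..2:
  i=0: C(6,0)·!6 = 1·265 = 265
  i=1: C(6,1)·!5 = 6·44 = 264
  i=2: C(6,2)·!4 = 15·9 = 135
Total = 664.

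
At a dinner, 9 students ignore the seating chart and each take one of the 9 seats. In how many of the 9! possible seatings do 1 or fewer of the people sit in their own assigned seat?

266993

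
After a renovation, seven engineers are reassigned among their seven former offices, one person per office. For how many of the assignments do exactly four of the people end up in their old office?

Pick the 4 fixed positions: C(7,4) = 35 ways.
The remaining 3 must be deranged: !3 = 2.
Total: 35 × 2 = 70.

70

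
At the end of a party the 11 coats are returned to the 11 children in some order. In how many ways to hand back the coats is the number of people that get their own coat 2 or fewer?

36711421

Sum C(11,i)·!(11-i) for i = 0..2:
  i=0: C(11,0)·!11 = 1·14684570 = 14684570
  i=1: C(11,1)·!10 = 11·1334961 = 14684571
  i=2: C(11,2)·!9 = 55·133496 = 7342280
Total = 36711421.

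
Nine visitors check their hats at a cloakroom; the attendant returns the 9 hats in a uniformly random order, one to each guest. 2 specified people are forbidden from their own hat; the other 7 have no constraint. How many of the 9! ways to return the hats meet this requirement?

Let A_j be the event that the j-th constrained one is fixed. By inclusion-exclusion over the 2 events:
Σ_{j=0}^{2} (-1)^j C(2,j)(9-j)!
= C(2,0)·9! - C(2,1)·8! + C(2,2)·7!
= 362880 - 80640 + 5040
= 287280

287280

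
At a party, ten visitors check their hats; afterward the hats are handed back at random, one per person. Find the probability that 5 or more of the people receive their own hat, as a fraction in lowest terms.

Favorable outcomes: Σ_{i≥5} C(10,i)·!(10-i) = 252·44 + 210·9 + 120·2 + 45·1 + 10·0 + 1·1 = 13264.
Total outcomes: 10! = 3628800.
Probability = 13264/3628800 = 829/226800.

829/226800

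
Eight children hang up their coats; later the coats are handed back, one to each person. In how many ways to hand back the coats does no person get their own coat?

14833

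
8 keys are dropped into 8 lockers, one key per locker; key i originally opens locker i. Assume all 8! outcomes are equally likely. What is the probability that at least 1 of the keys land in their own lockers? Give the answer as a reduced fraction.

3641/5760

Favorable outcomes: Σ_{i≥1} C(8,i)·!(8-i) = 8·1854 + 28·265 + 56·44 + 70·9 + 56·2 + 28·1 + 8·0 + 1·1 = 25487.
Total outcomes: 8! = 40320.
Probability = 25487/40320 = 3641/5760.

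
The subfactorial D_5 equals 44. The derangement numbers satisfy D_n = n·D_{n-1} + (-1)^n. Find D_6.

265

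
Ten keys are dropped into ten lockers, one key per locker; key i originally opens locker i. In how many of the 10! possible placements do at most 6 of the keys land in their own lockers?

# with exactly i fixed is C(10,i)·!(10-i); sum over i=0..6:
  i=0: C(10,0)·!10 = 1·1334961 = 1334961
  i=1: C(10,1)·!9 = 10·133496 = 1334960
  i=2: C(10,2)·!8 = 45·14833 = 667485
  i=3: C(10,3)·!7 = 120·1854 = 222480
  i=4: C(10,4)·!6 = 210·265 = 55650
  i=5: C(10,5)·!5 = 252·44 = 11088
  i=6: C(10,6)·!4 = 210·9 = 1890
Total = 3628514.

3628514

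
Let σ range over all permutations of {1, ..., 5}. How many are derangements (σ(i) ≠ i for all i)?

44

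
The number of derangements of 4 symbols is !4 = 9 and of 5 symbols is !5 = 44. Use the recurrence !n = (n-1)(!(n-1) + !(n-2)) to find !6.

!6 = (6-1)·(!5 + !4) = 5·(44 + 9) = 5·53 = 265.

265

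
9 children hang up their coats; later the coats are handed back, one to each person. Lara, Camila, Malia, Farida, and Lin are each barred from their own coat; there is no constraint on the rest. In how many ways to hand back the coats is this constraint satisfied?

205056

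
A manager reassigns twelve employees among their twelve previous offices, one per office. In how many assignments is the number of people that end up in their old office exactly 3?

Pick the 3 fixed positions: C(12,3) = 220 ways.
The remaining 9 must be deranged: !9 = 133496.
Total: 220 × 133496 = 29369120.

29369120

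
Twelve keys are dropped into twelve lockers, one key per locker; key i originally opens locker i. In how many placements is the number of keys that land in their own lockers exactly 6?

244860

Choose which 6 of the 12 are fixed: C(12,6) = 924.
The other 6 form a derangement: !6 = 265.
Total: 924 × 265 = 244860.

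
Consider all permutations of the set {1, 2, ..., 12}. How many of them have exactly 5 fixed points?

Pick the 5 fixed positions: C(12,5) = 792 ways.
The other 7 form a derangement: !7 = 1854.
Total: 792 × 1854 = 1468368.

1468368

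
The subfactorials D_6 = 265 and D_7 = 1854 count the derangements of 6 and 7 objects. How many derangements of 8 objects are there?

14833

D_8 = (8-1)·(D_7 + D_6) = 7·(1854 + 265) = 7·2119 = 14833.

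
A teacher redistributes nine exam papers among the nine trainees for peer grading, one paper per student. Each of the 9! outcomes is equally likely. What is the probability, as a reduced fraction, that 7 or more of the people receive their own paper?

37/362880

Favorable outcomes: Σ_{i≥7} C(9,i)·!(9-i) = 36·1 + 9·0 + 1·1 = 37.
Total outcomes: 9! = 362880.
Probability = 37/362880 = 37/362880.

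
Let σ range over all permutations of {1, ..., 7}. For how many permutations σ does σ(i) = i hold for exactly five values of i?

Pick the 5 fixed positions: C(7,5) = 21 ways.
The remaining 2 must be deranged: !2 = 1.
Total: 21 × 1 = 21.

21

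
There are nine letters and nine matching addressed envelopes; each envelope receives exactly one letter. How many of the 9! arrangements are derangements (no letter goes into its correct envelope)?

By inclusion-exclusion, !9 = Σ (-1)^k · 9!/k! for k=0..9
= 9! - 9!/1! + 9!/2! - 9!/3! + 9!/4! - 9!/5! + 9!/6! - 9!/7! + 9!/8! - 9!/9!
= 362880 - 362880 + 181440 - 60480 + 15120 - 3024 + 504 - 72 + 9 - 1
= 133496

133496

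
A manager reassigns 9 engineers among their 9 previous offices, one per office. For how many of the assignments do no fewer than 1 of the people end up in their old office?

229384

Sum C(9,i)·!(9-i) for i = 1..9:
  i=1: C(9,1)·!8 = 9·14833 = 133497
  i=2: C(9,2)·!7 = 36·1854 = 66744
  i=3: C(9,3)·!6 = 84·265 = 22260
  i=4: C(9,4)·!5 = 126·44 = 5544
  i=5: C(9,5)·!4 = 126·9 = 1134
  i=6: C(9,6)·!3 = 84·2 = 168
  i=7: C(9,7)·!2 = 36·1 = 36
  i=8: C(9,8)·!1 = 9·0 = 0
  i=9: C(9,9)·!0 = 1·1 = 1
Total = 229384.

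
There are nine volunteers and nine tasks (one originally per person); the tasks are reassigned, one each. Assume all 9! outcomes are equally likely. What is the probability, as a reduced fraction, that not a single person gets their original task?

Favorable outcomes: !9 = 133496.
Total outcomes: 9! = 362880.
Probability = 133496/362880 = 16687/45360.

16687/45360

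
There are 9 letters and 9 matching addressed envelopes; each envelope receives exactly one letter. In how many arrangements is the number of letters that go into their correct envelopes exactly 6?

Choose which 6 of the 9 are fixed: C(9,6) = 84.
The remaining 3 must be deranged: !3 = 2.
Total: 84 × 2 = 168.

168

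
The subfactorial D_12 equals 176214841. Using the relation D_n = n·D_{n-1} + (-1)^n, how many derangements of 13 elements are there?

2290792932

D_13 = 13·176214841 - 1 = 2290792932.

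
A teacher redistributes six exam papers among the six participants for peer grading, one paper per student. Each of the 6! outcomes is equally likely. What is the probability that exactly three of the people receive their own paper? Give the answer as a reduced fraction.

1/18

Favorable outcomes: C(6,3)·!3 = 20·2 = 40.
Total outcomes: 6! = 720.
Probability = 40/720 = 1/18.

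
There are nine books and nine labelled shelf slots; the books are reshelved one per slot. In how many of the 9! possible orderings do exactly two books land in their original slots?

66744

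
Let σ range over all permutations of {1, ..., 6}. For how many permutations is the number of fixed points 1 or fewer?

529

# with exactly i fixed is C(6,i)·!(6-i); sum over i=0..1:
  i=0: C(6,0)·!6 = 1·265 = 265
  i=1: C(6,1)·!5 = 6·44 = 264
Total = 529.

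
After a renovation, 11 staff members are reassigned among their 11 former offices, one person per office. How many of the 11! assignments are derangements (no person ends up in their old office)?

The number of derangements of 11 is !11 = Σ_{k=0}^{11} (-1)^k·11!/k!
= 11! - 11!/1! + 11!/2! - 11!/3! + 11!/4! - 11!/5! + 11!/6! - 11!/7! + 11!/8! - 11!/9! + 11!/10! - 11!/11!
= 39916800 - 39916800 + 19958400 - 6652800 + 1663200 - 332640 + 55440 - 7920 + 990 - 110 + 11 - 1
= 14684570

14684570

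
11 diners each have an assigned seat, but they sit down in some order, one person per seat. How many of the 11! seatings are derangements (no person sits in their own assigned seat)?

Use !n = (n-1)(!(n-1) + !(n-2)).
!11 = 10·(1334961 + 133496) = 10·1468457 = 14684570

14684570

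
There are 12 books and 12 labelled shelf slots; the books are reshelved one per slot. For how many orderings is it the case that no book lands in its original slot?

176214841

The subfactorial !12 = [12!/e] (nearest integer).
12! = 479001600, and 479001600/e ≈ 176214840.93, so !12 = 176214841.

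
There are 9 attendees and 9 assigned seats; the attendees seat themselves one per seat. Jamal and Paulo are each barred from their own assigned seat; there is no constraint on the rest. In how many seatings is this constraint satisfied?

Inclusion-exclusion on the 2 forbidden self-matches:
Σ_{j=0}^{2} (-1)^j C(2,j)(9-j)!
= C(2,0)·9! - C(2,1)·8! + C(2,2)·7!
= 362880 - 80640 + 5040
= 287280

287280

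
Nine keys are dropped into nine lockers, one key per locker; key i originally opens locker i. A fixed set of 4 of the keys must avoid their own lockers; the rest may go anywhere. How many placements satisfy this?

229080

Inclusion-exclusion on the 4 forbidden self-matches:
Σ_{j=0}^{4} (-1)^j C(4,j)(9-j)!
= C(4,0)·9! - C(4,1)·8! + C(4,2)·7! - C(4,3)·6! + C(4,4)·5!
= 362880 - 161280 + 30240 - 2880 + 120
= 229080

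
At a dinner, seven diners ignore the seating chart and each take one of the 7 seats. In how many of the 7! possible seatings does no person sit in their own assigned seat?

The subfactorial !7 = [7!/e] (nearest integer).
7! = 5040, and 5040/e ≈ 1854.11, so !7 = 1854.

1854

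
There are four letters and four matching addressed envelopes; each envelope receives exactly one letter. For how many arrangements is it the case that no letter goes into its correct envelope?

Use !n = (n-1)(!(n-1) + !(n-2)).
!4 = 3·(2 + 1) = 3·3 = 9

9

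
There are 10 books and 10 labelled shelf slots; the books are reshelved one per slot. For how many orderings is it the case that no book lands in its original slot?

!10 = 10! · Σ_{k=0}^{10} (-1)^k/k!
= 10! - 10!/1! + 10!/2! - 10!/3! + 10!/4! - 10!/5! + 10!/6! - 10!/7! + 10!/8! - 10!/9! + 10!/10!
= 3628800 - 3628800 + 1814400 - 604800 + 151200 - 30240 + 5040 - 720 + 90 - 10 + 1
= 1334961

1334961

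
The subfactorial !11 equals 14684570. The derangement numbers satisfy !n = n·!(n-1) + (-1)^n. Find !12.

!12 = 12·14684570 + 1 = 176214841.

176214841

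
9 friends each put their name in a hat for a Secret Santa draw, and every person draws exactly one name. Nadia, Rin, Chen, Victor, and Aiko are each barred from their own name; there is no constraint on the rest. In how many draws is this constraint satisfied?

205056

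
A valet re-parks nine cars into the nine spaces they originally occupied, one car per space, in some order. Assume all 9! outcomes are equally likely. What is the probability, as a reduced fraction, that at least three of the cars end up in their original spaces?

29143/362880

Favorable outcomes: Σ_{i≥3} C(9,i)·!(9-i) = 84·265 + 126·44 + 126·9 + 84·2 + 36·1 + 9·0 + 1·1 = 29143.
Total outcomes: 9! = 362880.
Probability = 29143/362880 = 29143/362880.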